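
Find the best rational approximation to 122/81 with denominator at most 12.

Expand x = 122/81 as a continued fraction with the Euclidean algorithm:
  122 = 1*81 + 41, so a_0 = 1.
  81 = 1*41 + 40, so a_1 = 1.
  41 = 1*40 + 1, so a_2 = 1.
  40 = 40*1 + 0, so a_3 = 40.
so x = [1; 1, 1, 40].
Convergents (p_i = a_i*p_{i-1} + p_{i-2}, q_i = a_i*q_{i-1} + q_{i-2} with p_{-2}=0, p_{-1}=1, q_{-2}=1, q_{-1}=0), until the denominator exceeds 12:
  i=0: a_0=1, p_0 = 1*1 + 0 = 1, q_0 = 1*0 + 1 = 1.
  i=1: a_1=1, p_1 = 1*1 + 1 = 2, q_1 = 1*1 + 0 = 1.
  i=2: a_2=1, p_2 = 1*2 + 1 = 3, q_2 = 1*1 + 1 = 2.
  i=3: a_3=40, p_3 = 40*3 + 2 = 122, q_3 = 40*2 + 1 = 81.
q_3 = 81 > 12, so the last convergent with denominator <= 12 is p_2/q_2 = 3/2.
The closest fraction with denominator <= 12 is either p_2/q_2 or the intermediate fraction (k*p_2 + p_1)/(k*q_2 + q_1) with the largest k >= 1 whose denominator stays <= 12; these approach x as k grows, and every other convergent or intermediate fraction in range is farther away.
Largest k: floor((12 - q_1)/q_2) = floor((12 - 1)/2) = 5.
That gives (5*3 + 2)/(5*2 + 1) = 17/11.
Compare the errors: |x - 3/2| = |122*2 - 3*81|/(81*2) = 1/162, and |x - 17/11| = |122*11 - 17*81|/(81*11) = 35/891.
Cross-multiplying, 1*891 = 891 < 5670 = 35*162, so 1/162 is smaller: the convergent 3/2 is closer to x than 17/11.

3/2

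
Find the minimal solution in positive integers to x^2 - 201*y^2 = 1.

(x, y) = (515095, 36332)

First expand sqrt(201) as a continued fraction. With x_i = (sqrt(201) + m_i)/d_i and (m_0, d_0) = (0, 1): a_0 = floor(sqrt(201)) = 14, since 14^2 = 196 <= 201 < 225 = 15^2.
Iterate m_{i+1} = d_i*a_i - m_i, d_{i+1} = (201 - m_{i+1}^2)/d_i, a_{i+1} = floor((a_0 + m_{i+1})/d_{i+1}):
  m_1 = 1*14 - 0 = 14, d_1 = (201 - 14^2)/1 = 5/1 = 5, a_1 = floor((14 + 14)/5) = 5.
  m_2 = 5*5 - 14 = 11, d_2 = (201 - 11^2)/5 = 80/5 = 16, a_2 = floor((14 + 11)/16) = 1.
  m_3 = 16*1 - 11 = 5, d_3 = (201 - 5^2)/16 = 176/16 = 11, a_3 = floor((14 + 5)/11) = 1.
  m_4 = 11*1 - 5 = 6, d_4 = (201 - 6^2)/11 = 165/11 = 15, a_4 = floor((14 + 6)/15) = 1.
  m_5 = 15*1 - 6 = 9, d_5 = (201 - 9^2)/15 = 120/15 = 8, a_5 = floor((14 + 9)/8) = 2.
  m_6 = 8*2 - 9 = 7, d_6 = (201 - 7^2)/8 = 152/8 = 19, a_6 = floor((14 + 7)/19) = 1.
  m_7 = 19*1 - 7 = 12, d_7 = (201 - 12^2)/19 = 57/19 = 3, a_7 = floor((14 + 12)/3) = 8.
  m_8 = 3*8 - 12 = 12, d_8 = (201 - 12^2)/3 = 57/3 = 19, a_8 = floor((14 + 12)/19) = 1.
  m_9 = 19*1 - 12 = 7, d_9 = (201 - 7^2)/19 = 152/19 = 8, a_9 = floor((14 + 7)/8) = 2.
  m_10 = 8*2 - 7 = 9, d_10 = (201 - 9^2)/8 = 120/8 = 15, a_10 = floor((14 + 9)/15) = 1.
  m_11 = 15*1 - 9 = 6, d_11 = (201 - 6^2)/15 = 165/15 = 11, a_11 = floor((14 + 6)/11) = 1.
  m_12 = 11*1 - 6 = 5, d_12 = (201 - 5^2)/11 = 176/11 = 16, a_12 = floor((14 + 5)/16) = 1.
  m_13 = 16*1 - 5 = 11, d_13 = (201 - 11^2)/16 = 80/16 = 5, a_13 = floor((14 + 11)/5) = 5.
  m_14 = 5*5 - 11 = 14, d_14 = (201 - 14^2)/5 = 5/5 = 1, a_14 = floor((14 + 14)/1) = 28.
  m_15 = 1*28 - 14 = 14, d_15 = (201 - 14^2)/1 = 5/1 = 5: (m_15, d_15) = (m_1, d_1) = (14, 5), so from here the quotients repeat a_1, ..., a_14; the period length is 14.
So sqrt(201) = [14; (5, 1, 1, 1, 2, 1, 8, 1, 2, 1, 1, 1, 5, 28)] with period length k = 14.
k is even, so the fundamental solution of x^2 - 201y^2 = 1 is (p_{k-1}, q_{k-1}) = (p_13, q_13); compute convergents through index 13.
Convergents (p_i = a_i*p_{i-1} + p_{i-2}, q_i = a_i*q_{i-1} + q_{i-2} with p_{-2}=0, p_{-1}=1, q_{-2}=1, q_{-1}=0):
  i=0: a_0=14, p_0 = 14*1 + 0 = 14, q_0 = 14*0 + 1 = 1.
  i=1: a_1=5, p_1 = 5*14 + 1 = 71, q_1 = 5*1 + 0 = 5.
  i=2: a_2=1, p_2 = 1*71 + 14 = 85, q_2 = 1*5 + 1 = 6.
  i=3: a_3=1, p_3 = 1*85 + 71 = 156, q_3 = 1*6 + 5 = 11.
  i=4: a_4=1, p_4 = 1*156 + 85 = 241, q_4 = 1*11 + 6 = 17.
  i=5: a_5=2, p_5 = 2*241 + 156 = 638, q_5 = 2*17 + 11 = 45.
  i=6: a_6=1, p_6 = 1*638 + 241 = 879, q_6 = 1*45 + 17 = 62.
  i=7: a_7=8, p_7 = 8*879 + 638 = 7670, q_7 = 8*62 + 45 = 541.
  i=8: a_8=1, p_8 = 1*7670 + 879 = 8549, q_8 = 1*541 + 62 = 603.
  i=9: a_9=2, p_9 = 2*8549 + 7670 = 24768, q_9 = 2*603 + 541 = 1747.
  i=10: a_10=1, p_10 = 1*24768 + 8549 = 33317, q_10 = 1*1747 + 603 = 2350.
  i=11: a_11=1, p_11 = 1*33317 + 24768 = 58085, q_11 = 1*2350 + 1747 = 4097.
  i=12: a_12=1, p_12 = 1*58085 + 33317 = 91402, q_12 = 1*4097 + 2350 = 6447.
  i=13: a_13=5, p_13 = 5*91402 + 58085 = 515095, q_13 = 5*6447 + 4097 = 36332.
Check: 515095^2 - 201*36332^2 = 265322859025 - 265322859024 = 1, so (x, y) = (515095, 36332) solves the equation, and by the theorem it is the least positive solution.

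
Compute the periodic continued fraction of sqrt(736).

Write x_i = (sqrt(736) + m_i)/d_i with (m_0, d_0) = (0, 1). a_0 = floor(sqrt(736)) = 27, since 27^2 = 729 <= 736 < 784 = 28^2.
Iterate m_{i+1} = d_i*a_i - m_i, d_{i+1} = (736 - m_{i+1}^2)/d_i, a_{i+1} = floor((a_0 + m_{i+1})/d_{i+1}):
  m_1 = 1*27 - 0 = 27, d_1 = (736 - 27^2)/1 = 7/1 = 7, a_1 = floor((27 + 27)/7) = 7.
  m_2 = 7*7 - 27 = 22, d_2 = (736 - 22^2)/7 = 252/7 = 36, a_2 = floor((27 + 22)/36) = 1.
  m_3 = 36*1 - 22 = 14, d_3 = (736 - 14^2)/36 = 540/36 = 15, a_3 = floor((27 + 14)/15) = 2.
  m_4 = 15*2 - 14 = 16, d_4 = (736 - 16^2)/15 = 480/15 = 32, a_4 = floor((27 + 16)/32) = 1.
  m_5 = 32*1 - 16 = 16, d_5 = (736 - 16^2)/32 = 480/32 = 15, a_5 = floor((27 + 16)/15) = 2.
  m_6 = 15*2 - 16 = 14, d_6 = (736 - 14^2)/15 = 540/15 = 36, a_6 = floor((27 + 14)/36) = 1.
  m_7 = 36*1 - 14 = 22, d_7 = (736 - 22^2)/36 = 252/36 = 7, a_7 = floor((27 + 22)/7) = 7.
  m_8 = 7*7 - 22 = 27, d_8 = (736 - 27^2)/7 = 7/7 = 1, a_8 = floor((27 + 27)/1) = 54.
  m_9 = 1*54 - 27 = 27, d_9 = (736 - 27^2)/1 = 7/1 = 7: (m_9, d_9) = (m_1, d_1) = (27, 7), so from here the quotients repeat a_1, ..., a_8; the period length is 8.
Hence the expansion of sqrt(736) is a_0 = 27 followed by the repeating block 7, 1, 2, 1, 2, 1, 7, 54 (period 8).

[27; (7, 1, 2, 1, 2, 1, 7, 54)]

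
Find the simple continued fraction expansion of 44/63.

Run the Euclidean algorithm on 44 and 63; the successive quotients are the partial quotients a_0, a_1, ... (each step inverts the fractional part left over by the previous one):
  44 = 0*63 + 44, so a_0 = 0.
  63 = 1*44 + 19, so a_1 = 1.
  44 = 2*19 + 6, so a_2 = 2.
  19 = 3*6 + 1, so a_3 = 3.
  6 = 6*1 + 0, so a_4 = 6.
The remainder reaches 0 after 5 divisions, so the expansion has 5 partial quotients, read off in order.

[0; 1, 2, 3, 6]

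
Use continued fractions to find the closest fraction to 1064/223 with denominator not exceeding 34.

105/22

Expand x = 1064/223 as a continued fraction with the Euclidean algorithm:
  1064 = 4*223 + 172, so a_0 = 4.
  223 = 1*172 + 51, so a_1 = 1.
  172 = 3*51 + 19, so a_2 = 3.
  51 = 2*19 + 13, so a_3 = 2.
  19 = 1*13 + 6, so a_4 = 1.
  13 = 2*6 + 1, so a_5 = 2.
  6 = 6*1 + 0, so a_6 = 6.
so x = [4; 1, 3, 2, 1, 2, 6].
Convergents (p_i = a_i*p_{i-1} + p_{i-2}, q_i = a_i*q_{i-1} + q_{i-2} with p_{-2}=0, p_{-1}=1, q_{-2}=1, q_{-1}=0), until the denominator exceeds 34:
  i=0: a_0=4, p_0 = 4*1 + 0 = 4, q_0 = 4*0 + 1 = 1.
  i=1: a_1=1, p_1 = 1*4 + 1 = 5, q_1 = 1*1 + 0 = 1.
  i=2: a_2=3, p_2 = 3*5 + 4 = 19, q_2 = 3*1 + 1 = 4.
  i=3: a_3=2, p_3 = 2*19 + 5 = 43, q_3 = 2*4 + 1 = 9.
  i=4: a_4=1, p_4 = 1*43 + 19 = 62, q_4 = 1*9 + 4 = 13.
  i=5: a_5=2, p_5 = 2*62 + 43 = 167, q_5 = 2*13 + 9 = 35.
q_5 = 35 > 34, so the last convergent with denominator <= 34 is p_4/q_4 = 62/13.
The closest fraction with denominator <= 34 is either p_4/q_4 or the intermediate fraction (k*p_4 + p_3)/(k*q_4 + q_3) with the largest k >= 1 whose denominator stays <= 34; these approach x as k grows, and every other convergent or intermediate fraction in range is farther away.
Largest k: floor((34 - q_3)/q_4) = floor((34 - 9)/13) = 1.
That gives (1*62 + 43)/(1*13 + 9) = 105/22.
Compare the errors: |x - 62/13| = |1064*13 - 62*223|/(223*13) = 6/2899, and |x - 105/22| = |1064*22 - 105*223|/(223*22) = 7/4906.
Cross-multiplying, 7*2899 = 20293 < 29436 = 6*4906, so 7/4906 is smaller: the intermediate fraction 105/22 is closer to x than 62/13.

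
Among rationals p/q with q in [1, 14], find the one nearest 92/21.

57/13

Expand x = 92/21 as a continued fraction with the Euclidean algorithm:
  92 = 4*21 + 8, so a_0 = 4.
  21 = 2*8 + 5, so a_1 = 2.
  8 = 1*5 + 3, so a_2 = 1.
  5 = 1*3 + 2, so a_3 = 1.
  3 = 1*2 + 1, so a_4 = 1.
  2 = 2*1 + 0, so a_5 = 2.
so x = [4; 2, 1, 1, 1, 2].
Convergents (p_i = a_i*p_{i-1} + p_{i-2}, q_i = a_i*q_{i-1} + q_{i-2} with p_{-2}=0, p_{-1}=1, q_{-2}=1, q_{-1}=0), until the denominator exceeds 14:
  i=0: a_0=4, p_0 = 4*1 + 0 = 4, q_0 = 4*0 + 1 = 1.
  i=1: a_1=2, p_1 = 2*4 + 1 = 9, q_1 = 2*1 + 0 = 2.
  i=2: a_2=1, p_2 = 1*9 + 4 = 13, q_2 = 1*2 + 1 = 3.
  i=3: a_3=1, p_3 = 1*13 + 9 = 22, q_3 = 1*3 + 2 = 5.
  i=4: a_4=1, p_4 = 1*22 + 13 = 35, q_4 = 1*5 + 3 = 8.
  i=5: a_5=2, p_5 = 2*35 + 22 = 92, q_5 = 2*8 + 5 = 21.
q_5 = 21 > 14, so the last convergent with denominator <= 14 is p_4/q_4 = 35/8.
The closest fraction with denominator <= 14 is either p_4/q_4 or the intermediate fraction (k*p_4 + p_3)/(k*q_4 + q_3) with the largest k >= 1 whose denominator stays <= 14; these approach x as k grows, and every other convergent or intermediate fraction in range is farther away.
Largest k: floor((14 - q_3)/q_4) = floor((14 - 5)/8) = 1.
That gives (1*35 + 22)/(1*8 + 5) = 57/13.
Compare the errors: |x - 35/8| = |92*8 - 35*21|/(21*8) = 1/168, and |x - 57/13| = |92*13 - 57*21|/(21*13) = 1/273.
Cross-multiplying, 1*168 = 168 < 273 = 1*273, so 1/273 is smaller: the intermediate fraction 57/13 is closer to x than 35/8.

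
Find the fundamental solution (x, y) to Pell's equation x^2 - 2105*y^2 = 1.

First expand sqrt(2105) as a continued fraction. With x_i = (sqrt(2105) + m_i)/d_i and (m_0, d_0) = (0, 1): a_0 = floor(sqrt(2105)) = 45, since 45^2 = 2025 <= 2105 < 2116 = 46^2.
Iterate m_{i+1} = d_i*a_i - m_i, d_{i+1} = (2105 - m_{i+1}^2)/d_i, a_{i+1} = floor((a_0 + m_{i+1})/d_{i+1}):
  m_1 = 1*45 - 0 = 45, d_1 = (2105 - 45^2)/1 = 80/1 = 80, a_1 = floor((45 + 45)/80) = 1.
  m_2 = 80*1 - 45 = 35, d_2 = (2105 - 35^2)/80 = 880/80 = 11, a_2 = floor((45 + 35)/11) = 7.
  m_3 = 11*7 - 35 = 42, d_3 = (2105 - 42^2)/11 = 341/11 = 31, a_3 = floor((45 + 42)/31) = 2.
  m_4 = 31*2 - 42 = 20, d_4 = (2105 - 20^2)/31 = 1705/31 = 55, a_4 = floor((45 + 20)/55) = 1.
  m_5 = 55*1 - 20 = 35, d_5 = (2105 - 35^2)/55 = 880/55 = 16, a_5 = floor((45 + 35)/16) = 5.
  m_6 = 16*5 - 35 = 45, d_6 = (2105 - 45^2)/16 = 80/16 = 5, a_6 = floor((45 + 45)/5) = 18.
  m_7 = 5*18 - 45 = 45, d_7 = (2105 - 45^2)/5 = 80/5 = 16, a_7 = floor((45 + 45)/16) = 5.
  m_8 = 16*5 - 45 = 35, d_8 = (2105 - 35^2)/16 = 880/16 = 55, a_8 = floor((45 + 35)/55) = 1.
  m_9 = 55*1 - 35 = 20, d_9 = (2105 - 20^2)/55 = 1705/55 = 31, a_9 = floor((45 + 20)/31) = 2.
  m_10 = 31*2 - 20 = 42, d_10 = (2105 - 42^2)/31 = 341/31 = 11, a_10 = floor((45 + 42)/11) = 7.
  m_11 = 11*7 - 42 = 35, d_11 = (2105 - 35^2)/11 = 880/11 = 80, a_11 = floor((45 + 35)/80) = 1.
  m_12 = 80*1 - 35 = 45, d_12 = (2105 - 45^2)/80 = 80/80 = 1, a_12 = floor((45 + 45)/1) = 90.
  m_13 = 1*90 - 45 = 45, d_13 = (2105 - 45^2)/1 = 80/1 = 80: (m_13, d_13) = (m_1, d_1) = (45, 80), so from here the quotients repeat a_1, ..., a_12; the period length is 12.
So sqrt(2105) = [45; (1, 7, 2, 1, 5, 18, 5, 1, 2, 7, 1, 90)] with period length k = 12.
k is even, so the fundamental solution of x^2 - 2105y^2 = 1 is (p_{k-1}, q_{k-1}) = (p_11, q_11); compute convergents through index 11.
Convergents (p_i = a_i*p_{i-1} + p_{i-2}, q_i = a_i*q_{i-1} + q_{i-2} with p_{-2}=0, p_{-1}=1, q_{-2}=1, q_{-1}=0):
  i=0: a_0=45, p_0 = 45*1 + 0 = 45, q_0 = 45*0 + 1 = 1.
  i=1: a_1=1, p_1 = 1*45 + 1 = 46, q_1 = 1*1 + 0 = 1.
  i=2: a_2=7, p_2 = 7*46 + 45 = 367, q_2 = 7*1 + 1 = 8.
  i=3: a_3=2, p_3 = 2*367 + 46 = 780, q_3 = 2*8 + 1 = 17.
  i=4: a_4=1, p_4 = 1*780 + 367 = 1147, q_4 = 1*17 + 8 = 25.
  i=5: a_5=5, p_5 = 5*1147 + 780 = 6515, q_5 = 5*25 + 17 = 142.
  i=6: a_6=18, p_6 = 18*6515 + 1147 = 118417, q_6 = 18*142 + 25 = 2581.
  i=7: a_7=5, p_7 = 5*118417 + 6515 = 598600, q_7 = 5*2581 + 142 = 13047.
  i=8: a_8=1, p_8 = 1*598600 + 118417 = 717017, q_8 = 1*13047 + 2581 = 15628.
  i=9: a_9=2, p_9 = 2*717017 + 598600 = 2032634, q_9 = 2*15628 + 13047 = 44303.
  i=10: a_10=7, p_10 = 7*2032634 + 717017 = 14945455, q_10 = 7*44303 + 15628 = 325749.
  i=11: a_11=1, p_11 = 1*14945455 + 2032634 = 16978089, q_11 = 1*325749 + 44303 = 370052.
Check: 16978089^2 - 2105*370052^2 = 288255506091921 - 288255506091920 = 1, so (x, y) = (16978089, 370052) solves the equation, and by the theorem it is the least positive solution.

(x, y) = (16978089, 370052)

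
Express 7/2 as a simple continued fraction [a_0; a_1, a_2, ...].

[3; 2]

Run the Euclidean algorithm on 7 and 2; the successive quotients are the partial quotients a_0, a_1, ... (each step inverts the fractional part left over by the previous one):
  7 = 3*2 + 1, so a_0 = 3.
  2 = 2*1 + 0, so a_1 = 2.
The remainder reaches 0 after 2 divisions, so the expansion has 2 partial quotients, read off in order.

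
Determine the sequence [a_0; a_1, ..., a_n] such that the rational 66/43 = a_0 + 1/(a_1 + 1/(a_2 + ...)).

Run the Euclidean algorithm on 66 and 43; the successive quotients are the partial quotients a_0, a_1, ... (each step inverts the fractional part left over by the previous one):
  66 = 1*43 + 23, so a_0 = 1.
  43 = 1*23 + 20, so a_1 = 1.
  23 = 1*20 + 3, so a_2 = 1.
  20 = 6*3 + 2, so a_3 = 6.
  3 = 1*2 + 1, so a_4 = 1.
  2 = 2*1 + 0, so a_5 = 2.
The remainder reaches 0 after 6 divisions, so the expansion has 6 partial quotients, read off in order.

[1; 1, 1, 6, 1, 2]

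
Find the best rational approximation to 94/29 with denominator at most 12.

Expand x = 94/29 as a continued fraction with the Euclidean algorithm:
  94 = 3*29 + 7, so a_0 = 3.
  29 = 4*7 + 1, so a_1 = 4.
  7 = 7*1 + 0, so a_2 = 7.
so x = [3; 4, 7].
Convergents (p_i = a_i*p_{i-1} + p_{i-2}, q_i = a_i*q_{i-1} + q_{i-2} with p_{-2}=0, p_{-1}=1, q_{-2}=1, q_{-1}=0), until the denominator exceeds 12:
  i=0: a_0=3, p_0 = 3*1 + 0 = 3, q_0 = 3*0 + 1 = 1.
  i=1: a_1=4, p_1 = 4*3 + 1 = 13, q_1 = 4*1 + 0 = 4.
  i=2: a_2=7, p_2 = 7*13 + 3 = 94, q_2 = 7*4 + 1 = 29.
q_2 = 29 > 12, so the last convergent with denominator <= 12 is p_1/q_1 = 13/4.
The closest fraction with denominator <= 12 is either p_1/q_1 or the intermediate fraction (k*p_1 + p_0)/(k*q_1 + q_0) with the largest k >= 1 whose denominator stays <= 12; these approach x as k grows, and every other convergent or intermediate fraction in range is farther away.
Largest k: floor((12 - q_0)/q_1) = floor((12 - 1)/4) = 2.
That gives (2*13 + 3)/(2*4 + 1) = 29/9.
Compare the errors: |x - 13/4| = |94*4 - 13*29|/(29*4) = 1/116, and |x - 29/9| = |94*9 - 29*29|/(29*9) = 5/261.
Cross-multiplying, 1*261 = 261 < 580 = 5*116, so 1/116 is smaller: the convergent 13/4 is closer to x than 29/9.

13/4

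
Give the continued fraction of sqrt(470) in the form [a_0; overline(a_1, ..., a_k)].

[21; overline(1, 2, 8, 2, 1, 42)]

Write x_i = (sqrt(470) + m_i)/d_i with (m_0, d_0) = (0, 1). a_0 = floor(sqrt(470)) = 21, since 21^2 = 441 <= 470 < 484 = 22^2.
Iterate m_{i+1} = d_i*a_i - m_i, d_{i+1} = (470 - m_{i+1}^2)/d_i, a_{i+1} = floor((a_0 + m_{i+1})/d_{i+1}):
  m_1 = 1*21 - 0 = 21, d_1 = (470 - 21^2)/1 = 29/1 = 29, a_1 = floor((21 + 21)/29) = 1.
  m_2 = 29*1 - 21 = 8, d_2 = (470 - 8^2)/29 = 406/29 = 14, a_2 = floor((21 + 8)/14) = 2.
  m_3 = 14*2 - 8 = 20, d_3 = (470 - 20^2)/14 = 70/14 = 5, a_3 = floor((21 + 20)/5) = 8.
  m_4 = 5*8 - 20 = 20, d_4 = (470 - 20^2)/5 = 70/5 = 14, a_4 = floor((21 + 20)/14) = 2.
  m_5 = 14*2 - 20 = 8, d_5 = (470 - 8^2)/14 = 406/14 = 29, a_5 = floor((21 + 8)/29) = 1.
  m_6 = 29*1 - 8 = 21, d_6 = (470 - 21^2)/29 = 29/29 = 1, a_6 = floor((21 + 21)/1) = 42.
  m_7 = 1*42 - 21 = 21, d_7 = (470 - 21^2)/1 = 29/1 = 29: (m_7, d_7) = (m_1, d_1) = (21, 29), so from here the quotients repeat a_1, ..., a_6; the period length is 6.
Hence the expansion of sqrt(470) is a_0 = 21 followed by the repeating block 1, 2, 8, 2, 1, 42 (period 6).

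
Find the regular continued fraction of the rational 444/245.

Run the Euclidean algorithm on 444 and 245; the successive quotients are the partial quotients a_0, a_1, ... (each step inverts the fractional part left over by the previous one):
  444 = 1*245 + 199, so a_0 = 1.
  245 = 1*199 + 46, so a_1 = 1.
  199 = 4*46 + 15, so a_2 = 4.
  46 = 3*15 + 1, so a_3 = 3.
  15 = 15*1 + 0, so a_4 = 15.
The remainder reaches 0 after 5 divisions, so the expansion has 5 partial quotients, read off in order.

[1; 1, 4, 3, 15]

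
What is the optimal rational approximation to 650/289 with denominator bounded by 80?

Expand x = 650/289 as a continued fraction with the Euclidean algorithm:
  650 = 2*289 + 72, so a_0 = 2.
  289 = 4*72 + 1, so a_1 = 4.
  72 = 72*1 + 0, so a_2 = 72.
so x = [2; 4, 72].
Convergents (p_i = a_i*p_{i-1} + p_{i-2}, q_i = a_i*q_{i-1} + q_{i-2} with p_{-2}=0, p_{-1}=1, q_{-2}=1, q_{-1}=0), until the denominator exceeds 80:
  i=0: a_0=2, p_0 = 2*1 + 0 = 2, q_0 = 2*0 + 1 = 1.
  i=1: a_1=4, p_1 = 4*2 + 1 = 9, q_1 = 4*1 + 0 = 4.
  i=2: a_2=72, p_2 = 72*9 + 2 = 650, q_2 = 72*4 + 1 = 289.
q_2 = 289 > 80, so the last convergent with denominator <= 80 is p_1/q_1 = 9/4.
The closest fraction with denominator <= 80 is either p_1/q_1 or the intermediate fraction (k*p_1 + p_0)/(k*q_1 + q_0) with the largest k >= 1 whose denominator stays <= 80; these approach x as k grows, and every other convergent or intermediate fraction in range is farther away.
Largest k: floor((80 - q_0)/q_1) = floor((80 - 1)/4) = 19.
That gives (19*9 + 2)/(19*4 + 1) = 173/77.
Compare the errors: |x - 9/4| = |650*4 - 9*289|/(289*4) = 1/1156, and |x - 173/77| = |650*77 - 173*289|/(289*77) = 53/22253.
Cross-multiplying, 1*22253 = 22253 < 61268 = 53*1156, so 1/1156 is smaller: the convergent 9/4 is closer to x than 173/77.

9/4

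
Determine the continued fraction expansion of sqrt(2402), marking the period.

[49; (98)]

Write x_i = (sqrt(2402) + m_i)/d_i with (m_0, d_0) = (0, 1). a_0 = floor(sqrt(2402)) = 49, since 49^2 = 2401 <= 2402 < 2500 = 50^2.
Iterate m_{i+1} = d_i*a_i - m_i, d_{i+1} = (2402 - m_{i+1}^2)/d_i, a_{i+1} = floor((a_0 + m_{i+1})/d_{i+1}):
  m_1 = 1*49 - 0 = 49, d_1 = (2402 - 49^2)/1 = 1/1 = 1, a_1 = floor((49 + 49)/1) = 98.
  m_2 = 1*98 - 49 = 49, d_2 = (2402 - 49^2)/1 = 1/1 = 1: (m_2, d_2) = (m_1, d_1) = (49, 1), so from here the quotient a_1 repeats; the period length is 1.
Hence the expansion of sqrt(2402) is a_0 = 49 followed by the repeating block 98 (period 1).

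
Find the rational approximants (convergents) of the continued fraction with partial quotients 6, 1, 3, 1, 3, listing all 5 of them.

Using the convergent recurrence p_i = a_i*p_{i-1} + p_{i-2}, q_i = a_i*q_{i-1} + q_{i-2} with p_{-2}=0, p_{-1}=1, q_{-2}=1, q_{-1}=0:
  i=0: a_0=6, p_0 = 6*1 + 0 = 6, q_0 = 6*0 + 1 = 1.
  i=1: a_1=1, p_1 = 1*6 + 1 = 7, q_1 = 1*1 + 0 = 1.
  i=2: a_2=3, p_2 = 3*7 + 6 = 27, q_2 = 3*1 + 1 = 4.
  i=3: a_3=1, p_3 = 1*27 + 7 = 34, q_3 = 1*4 + 1 = 5.
  i=4: a_4=3, p_4 = 3*34 + 27 = 129, q_4 = 3*5 + 4 = 19.

6/1, 7/1, 27/4, 34/5, 129/19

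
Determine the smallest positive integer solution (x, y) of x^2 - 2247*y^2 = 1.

(x, y) = (18724, 395)

First expand sqrt(2247) as a continued fraction. With x_i = (sqrt(2247) + m_i)/d_i and (m_0, d_0) = (0, 1): a_0 = floor(sqrt(2247)) = 47, since 47^2 = 2209 <= 2247 < 2304 = 48^2.
Iterate m_{i+1} = d_i*a_i - m_i, d_{i+1} = (2247 - m_{i+1}^2)/d_i, a_{i+1} = floor((a_0 + m_{i+1})/d_{i+1}):
  m_1 = 1*47 - 0 = 47, d_1 = (2247 - 47^2)/1 = 38/1 = 38, a_1 = floor((47 + 47)/38) = 2.
  m_2 = 38*2 - 47 = 29, d_2 = (2247 - 29^2)/38 = 1406/38 = 37, a_2 = floor((47 + 29)/37) = 2.
  m_3 = 37*2 - 29 = 45, d_3 = (2247 - 45^2)/37 = 222/37 = 6, a_3 = floor((47 + 45)/6) = 15.
  m_4 = 6*15 - 45 = 45, d_4 = (2247 - 45^2)/6 = 222/6 = 37, a_4 = floor((47 + 45)/37) = 2.
  m_5 = 37*2 - 45 = 29, d_5 = (2247 - 29^2)/37 = 1406/37 = 38, a_5 = floor((47 + 29)/38) = 2.
  m_6 = 38*2 - 29 = 47, d_6 = (2247 - 47^2)/38 = 38/38 = 1, a_6 = floor((47 + 47)/1) = 94.
  m_7 = 1*94 - 47 = 47, d_7 = (2247 - 47^2)/1 = 38/1 = 38: (m_7, d_7) = (m_1, d_1) = (47, 38), so from here the quotients repeat a_1, ..., a_6; the period length is 6.
So sqrt(2247) = [47; (2, 2, 15, 2, 2, 94)] with period length k = 6.
k is even, so the fundamental solution of x^2 - 2247y^2 = 1 is (p_{k-1}, q_{k-1}) = (p_5, q_5); compute convergents through index 5.
Convergents (p_i = a_i*p_{i-1} + p_{i-2}, q_i = a_i*q_{i-1} + q_{i-2} with p_{-2}=0, p_{-1}=1, q_{-2}=1, q_{-1}=0):
  i=0: a_0=47, p_0 = 47*1 + 0 = 47, q_0 = 47*0 + 1 = 1.
  i=1: a_1=2, p_1 = 2*47 + 1 = 95, q_1 = 2*1 + 0 = 2.
  i=2: a_2=2, p_2 = 2*95 + 47 = 237, q_2 = 2*2 + 1 = 5.
  i=3: a_3=15, p_3 = 15*237 + 95 = 3650, q_3 = 15*5 + 2 = 77.
  i=4: a_4=2, p_4 = 2*3650 + 237 = 7537, q_4 = 2*77 + 5 = 159.
  i=5: a_5=2, p_5 = 2*7537 + 3650 = 18724, q_5 = 2*159 + 77 = 395.
Check: 18724^2 - 2247*395^2 = 350588176 - 350588175 = 1, so (x, y) = (18724, 395) solves the equation, and by the theorem it is the least positive solution.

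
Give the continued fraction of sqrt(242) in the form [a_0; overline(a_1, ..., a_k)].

Write x_i = (sqrt(242) + m_i)/d_i with (m_0, d_0) = (0, 1). a_0 = floor(sqrt(242)) = 15, since 15^2 = 225 <= 242 < 256 = 16^2.
Iterate m_{i+1} = d_i*a_i - m_i, d_{i+1} = (242 - m_{i+1}^2)/d_i, a_{i+1} = floor((a_0 + m_{i+1})/d_{i+1}):
  m_1 = 1*15 - 0 = 15, d_1 = (242 - 15^2)/1 = 17/1 = 17, a_1 = floor((15 + 15)/17) = 1.
  m_2 = 17*1 - 15 = 2, d_2 = (242 - 2^2)/17 = 238/17 = 14, a_2 = floor((15 + 2)/14) = 1.
  m_3 = 14*1 - 2 = 12, d_3 = (242 - 12^2)/14 = 98/14 = 7, a_3 = floor((15 + 12)/7) = 3.
  m_4 = 7*3 - 12 = 9, d_4 = (242 - 9^2)/7 = 161/7 = 23, a_4 = floor((15 + 9)/23) = 1.
  m_5 = 23*1 - 9 = 14, d_5 = (242 - 14^2)/23 = 46/23 = 2, a_5 = floor((15 + 14)/2) = 14.
  m_6 = 2*14 - 14 = 14, d_6 = (242 - 14^2)/2 = 46/2 = 23, a_6 = floor((15 + 14)/23) = 1.
  m_7 = 23*1 - 14 = 9, d_7 = (242 - 9^2)/23 = 161/23 = 7, a_7 = floor((15 + 9)/7) = 3.
  m_8 = 7*3 - 9 = 12, d_8 = (242 - 12^2)/7 = 98/7 = 14, a_8 = floor((15 + 12)/14) = 1.
  m_9 = 14*1 - 12 = 2, d_9 = (242 - 2^2)/14 = 238/14 = 17, a_9 = floor((15 + 2)/17) = 1.
  m_10 = 17*1 - 2 = 15, d_10 = (242 - 15^2)/17 = 17/17 = 1, a_10 = floor((15 + 15)/1) = 30.
  m_11 = 1*30 - 15 = 15, d_11 = (242 - 15^2)/1 = 17/1 = 17: (m_11, d_11) = (m_1, d_1) = (15, 17), so from here the quotients repeat a_1, ..., a_10; the period length is 10.
Hence the expansion of sqrt(242) is a_0 = 15 followed by the repeating block 1, 1, 3, 1, 14, 1, 3, 1, 1, 30 (period 10).

[15; overline(1, 1, 3, 1, 14, 1, 3, 1, 1, 30)]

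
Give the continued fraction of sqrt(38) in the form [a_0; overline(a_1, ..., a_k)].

Write x_i = (sqrt(38) + m_i)/d_i with (m_0, d_0) = (0, 1). a_0 = floor(sqrt(38)) = 6, since 6^2 = 36 <= 38 < 49 = 7^2.
Iterate m_{i+1} = d_i*a_i - m_i, d_{i+1} = (38 - m_{i+1}^2)/d_i, a_{i+1} = floor((a_0 + m_{i+1})/d_{i+1}):
  m_1 = 1*6 - 0 = 6, d_1 = (38 - 6^2)/1 = 2/1 = 2, a_1 = floor((6 + 6)/2) = 6.
  m_2 = 2*6 - 6 = 6, d_2 = (38 - 6^2)/2 = 2/2 = 1, a_2 = floor((6 + 6)/1) = 12.
  m_3 = 1*12 - 6 = 6, d_3 = (38 - 6^2)/1 = 2/1 = 2: (m_3, d_3) = (m_1, d_1) = (6, 2), so from here the quotients repeat a_1, a_2; the period length is 2.
Hence the expansion of sqrt(38) is a_0 = 6 followed by the repeating block 6, 12 (period 2).

[6; overline(6, 12)]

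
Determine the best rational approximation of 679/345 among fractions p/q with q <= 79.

Expand x = 679/345 as a continued fraction with the Euclidean algorithm:
  679 = 1*345 + 334, so a_0 = 1.
  345 = 1*334 + 11, so a_1 = 1.
  334 = 30*11 + 4, so a_2 = 30.
  11 = 2*4 + 3, so a_3 = 2.
  4 = 1*3 + 1, so a_4 = 1.
  3 = 3*1 + 0, so a_5 = 3.
so x = [1; 1, 30, 2, 1, 3].
Convergents (p_i = a_i*p_{i-1} + p_{i-2}, q_i = a_i*q_{i-1} + q_{i-2} with p_{-2}=0, p_{-1}=1, q_{-2}=1, q_{-1}=0), until the denominator exceeds 79:
  i=0: a_0=1, p_0 = 1*1 + 0 = 1, q_0 = 1*0 + 1 = 1.
  i=1: a_1=1, p_1 = 1*1 + 1 = 2, q_1 = 1*1 + 0 = 1.
  i=2: a_2=30, p_2 = 30*2 + 1 = 61, q_2 = 30*1 + 1 = 31.
  i=3: a_3=2, p_3 = 2*61 + 2 = 124, q_3 = 2*31 + 1 = 63.
  i=4: a_4=1, p_4 = 1*124 + 61 = 185, q_4 = 1*63 + 31 = 94.
q_4 = 94 > 79, so the last convergent with denominator <= 79 is p_3/q_3 = 124/63.
The closest fraction with denominator <= 79 is either p_3/q_3 or the intermediate fraction (k*p_3 + p_2)/(k*q_3 + q_2) with the largest k >= 1 whose denominator stays <= 79; these approach x as k grows, and every other convergent or intermediate fraction in range is farther away.
Largest k: floor((79 - q_2)/q_3) = floor((79 - 31)/63) = 0.
Since k = 0, no intermediate fraction beyond p_3/q_3 has denominator <= 79, so the convergent 124/63 is the closest (its error is |679*63 - 124*345|/(345*63) = 3/21735).

124/63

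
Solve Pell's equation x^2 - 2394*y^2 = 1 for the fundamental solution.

(x, y) = (685, 14)

First expand sqrt(2394) as a continued fraction. With x_i = (sqrt(2394) + m_i)/d_i and (m_0, d_0) = (0, 1): a_0 = floor(sqrt(2394)) = 48, since 48^2 = 2304 <= 2394 < 2401 = 49^2.
Iterate m_{i+1} = d_i*a_i - m_i, d_{i+1} = (2394 - m_{i+1}^2)/d_i, a_{i+1} = floor((a_0 + m_{i+1})/d_{i+1}):
  m_1 = 1*48 - 0 = 48, d_1 = (2394 - 48^2)/1 = 90/1 = 90, a_1 = floor((48 + 48)/90) = 1.
  m_2 = 90*1 - 48 = 42, d_2 = (2394 - 42^2)/90 = 630/90 = 7, a_2 = floor((48 + 42)/7) = 12.
  m_3 = 7*12 - 42 = 42, d_3 = (2394 - 42^2)/7 = 630/7 = 90, a_3 = floor((48 + 42)/90) = 1.
  m_4 = 90*1 - 42 = 48, d_4 = (2394 - 48^2)/90 = 90/90 = 1, a_4 = floor((48 + 48)/1) = 96.
  m_5 = 1*96 - 48 = 48, d_5 = (2394 - 48^2)/1 = 90/1 = 90: (m_5, d_5) = (m_1, d_1) = (48, 90), so from here the quotients repeat a_1, ..., a_4; the period length is 4.
So sqrt(2394) = [48; (1, 12, 1, 96)] with period length k = 4.
k is even, so the fundamental solution of x^2 - 2394y^2 = 1 is (p_{k-1}, q_{k-1}) = (p_3, q_3); compute convergents through index 3.
Convergents (p_i = a_i*p_{i-1} + p_{i-2}, q_i = a_i*q_{i-1} + q_{i-2} with p_{-2}=0, p_{-1}=1, q_{-2}=1, q_{-1}=0):
  i=0: a_0=48, p_0 = 48*1 + 0 = 48, q_0 = 48*0 + 1 = 1.
  i=1: a_1=1, p_1 = 1*48 + 1 = 49, q_1 = 1*1 + 0 = 1.
  i=2: a_2=12, p_2 = 12*49 + 48 = 636, q_2 = 12*1 + 1 = 13.
  i=3: a_3=1, p_3 = 1*636 + 49 = 685, q_3 = 1*13 + 1 = 14.
Check: 685^2 - 2394*14^2 = 469225 - 469224 = 1, so (x, y) = (685, 14) solves the equation, and by the theorem it is the least positive solution.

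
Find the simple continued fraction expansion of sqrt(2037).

[45; (7, 1, 1, 22, 30, 22, 1, 1, 7, 90)]

Write x_i = (sqrt(2037) + m_i)/d_i with (m_0, d_0) = (0, 1). a_0 = floor(sqrt(2037)) = 45, since 45^2 = 2025 <= 2037 < 2116 = 46^2.
Iterate m_{i+1} = d_i*a_i - m_i, d_{i+1} = (2037 - m_{i+1}^2)/d_i, a_{i+1} = floor((a_0 + m_{i+1})/d_{i+1}):
  m_1 = 1*45 - 0 = 45, d_1 = (2037 - 45^2)/1 = 12/1 = 12, a_1 = floor((45 + 45)/12) = 7.
  m_2 = 12*7 - 45 = 39, d_2 = (2037 - 39^2)/12 = 516/12 = 43, a_2 = floor((45 + 39)/43) = 1.
  m_3 = 43*1 - 39 = 4, d_3 = (2037 - 4^2)/43 = 2021/43 = 47, a_3 = floor((45 + 4)/47) = 1.
  m_4 = 47*1 - 4 = 43, d_4 = (2037 - 43^2)/47 = 188/47 = 4, a_4 = floor((45 + 43)/4) = 22.
  m_5 = 4*22 - 43 = 45, d_5 = (2037 - 45^2)/4 = 12/4 = 3, a_5 = floor((45 + 45)/3) = 30.
  m_6 = 3*30 - 45 = 45, d_6 = (2037 - 45^2)/3 = 12/3 = 4, a_6 = floor((45 + 45)/4) = 22.
  m_7 = 4*22 - 45 = 43, d_7 = (2037 - 43^2)/4 = 188/4 = 47, a_7 = floor((45 + 43)/47) = 1.
  m_8 = 47*1 - 43 = 4, d_8 = (2037 - 4^2)/47 = 2021/47 = 43, a_8 = floor((45 + 4)/43) = 1.
  m_9 = 43*1 - 4 = 39, d_9 = (2037 - 39^2)/43 = 516/43 = 12, a_9 = floor((45 + 39)/12) = 7.
  m_10 = 12*7 - 39 = 45, d_10 = (2037 - 45^2)/12 = 12/12 = 1, a_10 = floor((45 + 45)/1) = 90.
  m_11 = 1*90 - 45 = 45, d_11 = (2037 - 45^2)/1 = 12/1 = 12: (m_11, d_11) = (m_1, d_1) = (45, 12), so from here the quotients repeat a_1, ..., a_10; the period length is 10.
Hence the expansion of sqrt(2037) is a_0 = 45 followed by the repeating block 7, 1, 1, 22, 30, 22, 1, 1, 7, 90 (period 10).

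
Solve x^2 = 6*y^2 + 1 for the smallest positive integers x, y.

First expand sqrt(6) as a continued fraction. With x_i = (sqrt(6) + m_i)/d_i and (m_0, d_0) = (0, 1): a_0 = floor(sqrt(6)) = 2, since 2^2 = 4 <= 6 < 9 = 3^2.
Iterate m_{i+1} = d_i*a_i - m_i, d_{i+1} = (6 - m_{i+1}^2)/d_i, a_{i+1} = floor((a_0 + m_{i+1})/d_{i+1}):
  m_1 = 1*2 - 0 = 2, d_1 = (6 - 2^2)/1 = 2/1 = 2, a_1 = floor((2 + 2)/2) = 2.
  m_2 = 2*2 - 2 = 2, d_2 = (6 - 2^2)/2 = 2/2 = 1, a_2 = floor((2 + 2)/1) = 4.
  m_3 = 1*4 - 2 = 2, d_3 = (6 - 2^2)/1 = 2/1 = 2: (m_3, d_3) = (m_1, d_1) = (2, 2), so from here the quotients repeat a_1, a_2; the period length is 2.
So sqrt(6) = [2; (2, 4)] with period length k = 2.
k is even, so the fundamental solution of x^2 - 6y^2 = 1 is (p_{k-1}, q_{k-1}) = (p_1, q_1); compute convergents through index 1.
Convergents (p_i = a_i*p_{i-1} + p_{i-2}, q_i = a_i*q_{i-1} + q_{i-2} with p_{-2}=0, p_{-1}=1, q_{-2}=1, q_{-1}=0):
  i=0: a_0=2, p_0 = 2*1 + 0 = 2, q_0 = 2*0 + 1 = 1.
  i=1: a_1=2, p_1 = 2*2 + 1 = 5, q_1 = 2*1 + 0 = 2.
Check: 5^2 - 6*2^2 = 25 - 24 = 1, so (x, y) = (5, 2) solves the equation, and by the theorem it is the least positive solution.

(x, y) = (5, 2)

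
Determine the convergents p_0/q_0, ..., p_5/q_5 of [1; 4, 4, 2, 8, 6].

1/1, 5/4, 21/17, 47/38, 397/321, 2429/1964

Using the convergent recurrence p_i = a_i*p_{i-1} + p_{i-2}, q_i = a_i*q_{i-1} + q_{i-2} with p_{-2}=0, p_{-1}=1, q_{-2}=1, q_{-1}=0:
  i=0: a_0=1, p_0 = 1*1 + 0 = 1, q_0 = 1*0 + 1 = 1.
  i=1: a_1=4, p_1 = 4*1 + 1 = 5, q_1 = 4*1 + 0 = 4.
  i=2: a_2=4, p_2 = 4*5 + 1 = 21, q_2 = 4*4 + 1 = 17.
  i=3: a_3=2, p_3 = 2*21 + 5 = 47, q_3 = 2*17 + 4 = 38.
  i=4: a_4=8, p_4 = 8*47 + 21 = 397, q_4 = 8*38 + 17 = 321.
  i=5: a_5=6, p_5 = 6*397 + 47 = 2429, q_5 = 6*321 + 38 = 1964.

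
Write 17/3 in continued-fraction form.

Run the Euclidean algorithm on 17 and 3; the successive quotients are the partial quotients a_0, a_1, ... (each step inverts the fractional part left over by the previous one):
  17 = 5*3 + 2, so a_0 = 5.
  3 = 1*2 + 1, so a_1 = 1.
  2 = 2*1 + 0, so a_2 = 2.
The remainder reaches 0 after 3 divisions, so the expansion has 3 partial quotients, read off in order.

[5; 1, 2]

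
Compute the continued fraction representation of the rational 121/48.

[2; 1, 1, 11, 2]

Run the Euclidean algorithm on 121 and 48; the successive quotients are the partial quotients a_0, a_1, ... (each step inverts the fractional part left over by the previous one):
  121 = 2*48 + 25, so a_0 = 2.
  48 = 1*25 + 23, so a_1 = 1.
  25 = 1*23 + 2, so a_2 = 1.
  23 = 11*2 + 1, so a_3 = 11.
  2 = 2*1 + 0, so a_4 = 2.
The remainder reaches 0 after 5 divisions, so the expansion has 5 partial quotients, read off in order.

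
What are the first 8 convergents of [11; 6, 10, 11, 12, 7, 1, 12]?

Using the convergent recurrence p_i = a_i*p_{i-1} + p_{i-2}, q_i = a_i*q_{i-1} + q_{i-2} with p_{-2}=0, p_{-1}=1, q_{-2}=1, q_{-1}=0:
  i=0: a_0=11, p_0 = 11*1 + 0 = 11, q_0 = 11*0 + 1 = 1.
  i=1: a_1=6, p_1 = 6*11 + 1 = 67, q_1 = 6*1 + 0 = 6.
  i=2: a_2=10, p_2 = 10*67 + 11 = 681, q_2 = 10*6 + 1 = 61.
  i=3: a_3=11, p_3 = 11*681 + 67 = 7558, q_3 = 11*61 + 6 = 677.
  i=4: a_4=12, p_4 = 12*7558 + 681 = 91377, q_4 = 12*677 + 61 = 8185.
  i=5: a_5=7, p_5 = 7*91377 + 7558 = 647197, q_5 = 7*8185 + 677 = 57972.
  i=6: a_6=1, p_6 = 1*647197 + 91377 = 738574, q_6 = 1*57972 + 8185 = 66157.
  i=7: a_7=12, p_7 = 12*738574 + 647197 = 9510085, q_7 = 12*66157 + 57972 = 851856.

11/1, 67/6, 681/61, 7558/677, 91377/8185, 647197/57972, 738574/66157, 9510085/851856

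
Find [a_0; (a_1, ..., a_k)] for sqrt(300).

Write x_i = (sqrt(300) + m_i)/d_i with (m_0, d_0) = (0, 1). a_0 = floor(sqrt(300)) = 17, since 17^2 = 289 <= 300 < 324 = 18^2.
Iterate m_{i+1} = d_i*a_i - m_i, d_{i+1} = (300 - m_{i+1}^2)/d_i, a_{i+1} = floor((a_0 + m_{i+1})/d_{i+1}):
  m_1 = 1*17 - 0 = 17, d_1 = (300 - 17^2)/1 = 11/1 = 11, a_1 = floor((17 + 17)/11) = 3.
  m_2 = 11*3 - 17 = 16, d_2 = (300 - 16^2)/11 = 44/11 = 4, a_2 = floor((17 + 16)/4) = 8.
  m_3 = 4*8 - 16 = 16, d_3 = (300 - 16^2)/4 = 44/4 = 11, a_3 = floor((17 + 16)/11) = 3.
  m_4 = 11*3 - 16 = 17, d_4 = (300 - 17^2)/11 = 11/11 = 1, a_4 = floor((17 + 17)/1) = 34.
  m_5 = 1*34 - 17 = 17, d_5 = (300 - 17^2)/1 = 11/1 = 11: (m_5, d_5) = (m_1, d_1) = (17, 11), so from here the quotients repeat a_1, ..., a_4; the period length is 4.
Hence the expansion of sqrt(300) is a_0 = 17 followed by the repeating block 3, 8, 3, 34 (period 4).

[17; (3, 8, 3, 34)]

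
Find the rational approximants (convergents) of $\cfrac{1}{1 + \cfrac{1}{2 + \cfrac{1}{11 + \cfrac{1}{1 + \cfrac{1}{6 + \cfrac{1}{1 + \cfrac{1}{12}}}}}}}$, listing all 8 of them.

Using the convergent recurrence p_i = a_i*p_{i-1} + p_{i-2}, q_i = a_i*q_{i-1} + q_{i-2} with p_{-2}=0, p_{-1}=1, q_{-2}=1, q_{-1}=0:
  i=0: a_0=0, p_0 = 0*1 + 0 = 0, q_0 = 0*0 + 1 = 1.
  i=1: a_1=1, p_1 = 1*0 + 1 = 1, q_1 = 1*1 + 0 = 1.
  i=2: a_2=2, p_2 = 2*1 + 0 = 2, q_2 = 2*1 + 1 = 3.
  i=3: a_3=11, p_3 = 11*2 + 1 = 23, q_3 = 11*3 + 1 = 34.
  i=4: a_4=1, p_4 = 1*23 + 2 = 25, q_4 = 1*34 + 3 = 37.
  i=5: a_5=6, p_5 = 6*25 + 23 = 173, q_5 = 6*37 + 34 = 256.
  i=6: a_6=1, p_6 = 1*173 + 25 = 198, q_6 = 1*256 + 37 = 293.
  i=7: a_7=12, p_7 = 12*198 + 173 = 2549, q_7 = 12*293 + 256 = 3772.

0/1, 1/1, 2/3, 23/34, 25/37, 173/256, 198/293, 2549/3772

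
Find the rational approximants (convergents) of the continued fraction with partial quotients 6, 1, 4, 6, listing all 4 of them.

6/1, 7/1, 34/5, 211/31

Using the convergent recurrence p_i = a_i*p_{i-1} + p_{i-2}, q_i = a_i*q_{i-1} + q_{i-2} with p_{-2}=0, p_{-1}=1, q_{-2}=1, q_{-1}=0:
  i=0: a_0=6, p_0 = 6*1 + 0 = 6, q_0 = 6*0 + 1 = 1.
  i=1: a_1=1, p_1 = 1*6 + 1 = 7, q_1 = 1*1 + 0 = 1.
  i=2: a_2=4, p_2 = 4*7 + 6 = 34, q_2 = 4*1 + 1 = 5.
  i=3: a_3=6, p_3 = 6*34 + 7 = 211, q_3 = 6*5 + 1 = 31.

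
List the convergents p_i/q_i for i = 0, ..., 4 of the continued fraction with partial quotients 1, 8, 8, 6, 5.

1/1, 9/8, 73/65, 447/398, 2308/2055

Using the convergent recurrence p_i = a_i*p_{i-1} + p_{i-2}, q_i = a_i*q_{i-1} + q_{i-2} with p_{-2}=0, p_{-1}=1, q_{-2}=1, q_{-1}=0:
  i=0: a_0=1, p_0 = 1*1 + 0 = 1, q_0 = 1*0 + 1 = 1.
  i=1: a_1=8, p_1 = 8*1 + 1 = 9, q_1 = 8*1 + 0 = 8.
  i=2: a_2=8, p_2 = 8*9 + 1 = 73, q_2 = 8*8 + 1 = 65.
  i=3: a_3=6, p_3 = 6*73 + 9 = 447, q_3 = 6*65 + 8 = 398.
  i=4: a_4=5, p_4 = 5*447 + 73 = 2308, q_4 = 5*398 + 65 = 2055.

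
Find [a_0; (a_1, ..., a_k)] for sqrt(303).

[17; (2, 2, 5, 2, 2, 34)]

Write x_i = (sqrt(303) + m_i)/d_i with (m_0, d_0) = (0, 1). a_0 = floor(sqrt(303)) = 17, since 17^2 = 289 <= 303 < 324 = 18^2.
Iterate m_{i+1} = d_i*a_i - m_i, d_{i+1} = (303 - m_{i+1}^2)/d_i, a_{i+1} = floor((a_0 + m_{i+1})/d_{i+1}):
  m_1 = 1*17 - 0 = 17, d_1 = (303 - 17^2)/1 = 14/1 = 14, a_1 = floor((17 + 17)/14) = 2.
  m_2 = 14*2 - 17 = 11, d_2 = (303 - 11^2)/14 = 182/14 = 13, a_2 = floor((17 + 11)/13) = 2.
  m_3 = 13*2 - 11 = 15, d_3 = (303 - 15^2)/13 = 78/13 = 6, a_3 = floor((17 + 15)/6) = 5.
  m_4 = 6*5 - 15 = 15, d_4 = (303 - 15^2)/6 = 78/6 = 13, a_4 = floor((17 + 15)/13) = 2.
  m_5 = 13*2 - 15 = 11, d_5 = (303 - 11^2)/13 = 182/13 = 14, a_5 = floor((17 + 11)/14) = 2.
  m_6 = 14*2 - 11 = 17, d_6 = (303 - 17^2)/14 = 14/14 = 1, a_6 = floor((17 + 17)/1) = 34.
  m_7 = 1*34 - 17 = 17, d_7 = (303 - 17^2)/1 = 14/1 = 14: (m_7, d_7) = (m_1, d_1) = (17, 14), so from here the quotients repeat a_1, ..., a_6; the period length is 6.
Hence the expansion of sqrt(303) is a_0 = 17 followed by the repeating block 2, 2, 5, 2, 2, 34 (period 6).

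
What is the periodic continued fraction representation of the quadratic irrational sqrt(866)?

Write x_i = (sqrt(866) + m_i)/d_i with (m_0, d_0) = (0, 1). a_0 = floor(sqrt(866)) = 29, since 29^2 = 841 <= 866 < 900 = 30^2.
Iterate m_{i+1} = d_i*a_i - m_i, d_{i+1} = (866 - m_{i+1}^2)/d_i, a_{i+1} = floor((a_0 + m_{i+1})/d_{i+1}):
  m_1 = 1*29 - 0 = 29, d_1 = (866 - 29^2)/1 = 25/1 = 25, a_1 = floor((29 + 29)/25) = 2.
  m_2 = 25*2 - 29 = 21, d_2 = (866 - 21^2)/25 = 425/25 = 17, a_2 = floor((29 + 21)/17) = 2.
  m_3 = 17*2 - 21 = 13, d_3 = (866 - 13^2)/17 = 697/17 = 41, a_3 = floor((29 + 13)/41) = 1.
  m_4 = 41*1 - 13 = 28, d_4 = (866 - 28^2)/41 = 82/41 = 2, a_4 = floor((29 + 28)/2) = 28.
  m_5 = 2*28 - 28 = 28, d_5 = (866 - 28^2)/2 = 82/2 = 41, a_5 = floor((29 + 28)/41) = 1.
  m_6 = 41*1 - 28 = 13, d_6 = (866 - 13^2)/41 = 697/41 = 17, a_6 = floor((29 + 13)/17) = 2.
  m_7 = 17*2 - 13 = 21, d_7 = (866 - 21^2)/17 = 425/17 = 25, a_7 = floor((29 + 21)/25) = 2.
  m_8 = 25*2 - 21 = 29, d_8 = (866 - 29^2)/25 = 25/25 = 1, a_8 = floor((29 + 29)/1) = 58.
  m_9 = 1*58 - 29 = 29, d_9 = (866 - 29^2)/1 = 25/1 = 25: (m_9, d_9) = (m_1, d_1) = (29, 25), so from here the quotients repeat a_1, ..., a_8; the period length is 8.
Hence the expansion of sqrt(866) is a_0 = 29 followed by the repeating block 2, 2, 1, 28, 1, 2, 2, 58 (period 8).

[29; (2, 2, 1, 28, 1, 2, 2, 58)]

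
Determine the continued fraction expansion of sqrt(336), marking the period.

[18; (3, 36)]

Write x_i = (sqrt(336) + m_i)/d_i with (m_0, d_0) = (0, 1). a_0 = floor(sqrt(336)) = 18, since 18^2 = 324 <= 336 < 361 = 19^2.
Iterate m_{i+1} = d_i*a_i - m_i, d_{i+1} = (336 - m_{i+1}^2)/d_i, a_{i+1} = floor((a_0 + m_{i+1})/d_{i+1}):
  m_1 = 1*18 - 0 = 18, d_1 = (336 - 18^2)/1 = 12/1 = 12, a_1 = floor((18 + 18)/12) = 3.
  m_2 = 12*3 - 18 = 18, d_2 = (336 - 18^2)/12 = 12/12 = 1, a_2 = floor((18 + 18)/1) = 36.
  m_3 = 1*36 - 18 = 18, d_3 = (336 - 18^2)/1 = 12/1 = 12: (m_3, d_3) = (m_1, d_1) = (18, 12), so from here the quotients repeat a_1, a_2; the period length is 2.
Hence the expansion of sqrt(336) is a_0 = 18 followed by the repeating block 3, 36 (period 2).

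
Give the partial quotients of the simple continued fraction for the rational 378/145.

[2; 1, 1, 1, 1, 5, 5]

Run the Euclidean algorithm on 378 and 145; the successive quotients are the partial quotients a_0, a_1, ... (each step inverts the fractional part left over by the previous one):
  378 = 2*145 + 88, so a_0 = 2.
  145 = 1*88 + 57, so a_1 = 1.
  88 = 1*57 + 31, so a_2 = 1.
  57 = 1*31 + 26, so a_3 = 1.
  31 = 1*26 + 5, so a_4 = 1.
  26 = 5*5 + 1, so a_5 = 5.
  5 = 5*1 + 0, so a_6 = 5.
The remainder reaches 0 after 7 divisions, so the expansion has 7 partial quotients, read off in order.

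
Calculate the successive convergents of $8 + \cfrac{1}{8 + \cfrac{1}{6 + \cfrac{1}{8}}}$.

8/1, 65/8, 398/49, 3249/400

Using the convergent recurrence p_i = a_i*p_{i-1} + p_{i-2}, q_i = a_i*q_{i-1} + q_{i-2} with p_{-2}=0, p_{-1}=1, q_{-2}=1, q_{-1}=0:
  i=0: a_0=8, p_0 = 8*1 + 0 = 8, q_0 = 8*0 + 1 = 1.
  i=1: a_1=8, p_1 = 8*8 + 1 = 65, q_1 = 8*1 + 0 = 8.
  i=2: a_2=6, p_2 = 6*65 + 8 = 398, q_2 = 6*8 + 1 = 49.
  i=3: a_3=8, p_3 = 8*398 + 65 = 3249, q_3 = 8*49 + 8 = 400.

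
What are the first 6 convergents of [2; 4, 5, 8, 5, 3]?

2/1, 9/4, 47/21, 385/172, 1972/881, 6301/2815

Using the convergent recurrence p_i = a_i*p_{i-1} + p_{i-2}, q_i = a_i*q_{i-1} + q_{i-2} with p_{-2}=0, p_{-1}=1, q_{-2}=1, q_{-1}=0:
  i=0: a_0=2, p_0 = 2*1 + 0 = 2, q_0 = 2*0 + 1 = 1.
  i=1: a_1=4, p_1 = 4*2 + 1 = 9, q_1 = 4*1 + 0 = 4.
  i=2: a_2=5, p_2 = 5*9 + 2 = 47, q_2 = 5*4 + 1 = 21.
  i=3: a_3=8, p_3 = 8*47 + 9 = 385, q_3 = 8*21 + 4 = 172.
  i=4: a_4=5, p_4 = 5*385 + 47 = 1972, q_4 = 5*172 + 21 = 881.
  i=5: a_5=3, p_5 = 3*1972 + 385 = 6301, q_5 = 3*881 + 172 = 2815.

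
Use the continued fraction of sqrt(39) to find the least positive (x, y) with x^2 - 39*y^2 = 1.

First expand sqrt(39) as a continued fraction. With x_i = (sqrt(39) + m_i)/d_i and (m_0, d_0) = (0, 1): a_0 = floor(sqrt(39)) = 6, since 6^2 = 36 <= 39 < 49 = 7^2.
Iterate m_{i+1} = d_i*a_i - m_i, d_{i+1} = (39 - m_{i+1}^2)/d_i, a_{i+1} = floor((a_0 + m_{i+1})/d_{i+1}):
  m_1 = 1*6 - 0 = 6, d_1 = (39 - 6^2)/1 = 3/1 = 3, a_1 = floor((6 + 6)/3) = 4.
  m_2 = 3*4 - 6 = 6, d_2 = (39 - 6^2)/3 = 3/3 = 1, a_2 = floor((6 + 6)/1) = 12.
  m_3 = 1*12 - 6 = 6, d_3 = (39 - 6^2)/1 = 3/1 = 3: (m_3, d_3) = (m_1, d_1) = (6, 3), so from here the quotients repeat a_1, a_2; the period length is 2.
So sqrt(39) = [6; (4, 12)] with period length k = 2.
k is even, so the fundamental solution of x^2 - 39y^2 = 1 is (p_{k-1}, q_{k-1}) = (p_1, q_1); compute convergents through index 1.
Convergents (p_i = a_i*p_{i-1} + p_{i-2}, q_i = a_i*q_{i-1} + q_{i-2} with p_{-2}=0, p_{-1}=1, q_{-2}=1, q_{-1}=0):
  i=0: a_0=6, p_0 = 6*1 + 0 = 6, q_0 = 6*0 + 1 = 1.
  i=1: a_1=4, p_1 = 4*6 + 1 = 25, q_1 = 4*1 + 0 = 4.
Check: 25^2 - 39*4^2 = 625 - 624 = 1, so (x, y) = (25, 4) solves the equation, and by the theorem it is the least positive solution.

(x, y) = (25, 4)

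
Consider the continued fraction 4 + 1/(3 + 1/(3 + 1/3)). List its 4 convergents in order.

Using the convergent recurrence p_i = a_i*p_{i-1} + p_{i-2}, q_i = a_i*q_{i-1} + q_{i-2} with p_{-2}=0, p_{-1}=1, q_{-2}=1, q_{-1}=0:
  i=0: a_0=4, p_0 = 4*1 + 0 = 4, q_0 = 4*0 + 1 = 1.
  i=1: a_1=3, p_1 = 3*4 + 1 = 13, q_1 = 3*1 + 0 = 3.
  i=2: a_2=3, p_2 = 3*13 + 4 = 43, q_2 = 3*3 + 1 = 10.
  i=3: a_3=3, p_3 = 3*43 + 13 = 142, q_3 = 3*10 + 3 = 33.

4/1, 13/3, 43/10, 142/33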